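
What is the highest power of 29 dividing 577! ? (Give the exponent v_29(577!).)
v_29(577!) = 19

Legendre's formula: v_p(n!) = Σ_{k ≥ 1} ⌊n / p^k⌋. For p = 29, n = 577, the terms are:
  ⌊577/29^1⌋ = ⌊577/29⌋ = 19
(the next term ⌊577/29^2⌋ = 0, terminating the sum). Summing: v_29(577!) = 19 = 19.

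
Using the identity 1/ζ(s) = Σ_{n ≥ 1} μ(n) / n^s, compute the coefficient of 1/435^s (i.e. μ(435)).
μ(435) = -1

Factor n = 435 = 3 · 5 · 29. μ(n) = 0 if any exponent ≥ 2 (not squarefree); otherwise μ(n) = (−1)^{ω(n)} where ω(n) is the number of distinct prime factors. Applying: μ(435) = -1.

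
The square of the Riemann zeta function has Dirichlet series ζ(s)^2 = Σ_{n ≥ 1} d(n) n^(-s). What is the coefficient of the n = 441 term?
d(441) = 9

ζ(s)^2 = (Σ 1/m^s)(Σ 1/k^s). The coefficient of 1/n^s in the product is the number of ordered pairs (m, k) with mk = n, which equals d(n). For n = 441, divisors are [1, 3, 7, 9, 21, 49, 63, 147, 441], so d(441) = 9.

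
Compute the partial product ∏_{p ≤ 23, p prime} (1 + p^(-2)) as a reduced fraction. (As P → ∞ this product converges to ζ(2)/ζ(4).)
∏ = 3394003400000/2252055594789

The primes p ≤ 23 are [2, 3, 5, 7, 11, 13, 17, 19, 23]. For each, (1 + 1/p^2) = (p^2 + 1)/p^2. Multiplying these fractions over p ∈ [2, 3, 5, 7, 11, 13, 17, 19, 23] gives 3394003400000/2252055594789. (In the limit P → ∞ this tends to ζ(2)/ζ(4).)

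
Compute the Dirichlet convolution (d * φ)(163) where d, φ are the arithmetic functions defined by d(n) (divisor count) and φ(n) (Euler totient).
(d * φ)(163) = 164

Divisors of 163: [1, 163]. For each d | 163:
  d = 1: d(1) · φ(163/1) = 1 · 162 = 162
  d = 163: d(163) · φ(163/163) = 2 · 1 = 2
Summing: (d * φ)(163) = 162 + 2 = 164.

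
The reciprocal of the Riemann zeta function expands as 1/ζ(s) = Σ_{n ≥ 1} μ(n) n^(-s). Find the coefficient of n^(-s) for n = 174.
μ(174) = -1

Factor n = 174 = 2 · 3 · 29. μ(n) = 0 if any exponent ≥ 2 (not squarefree); otherwise μ(n) = (−1)^{ω(n)} where ω(n) is the number of distinct prime factors. Applying: μ(174) = -1.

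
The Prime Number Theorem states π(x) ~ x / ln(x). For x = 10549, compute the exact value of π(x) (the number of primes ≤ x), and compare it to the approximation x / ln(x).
π(10549) = 1288;  x/ln(x) ≈ 1138.74;  relative error ≈ 11.59%.

Directly count primes up to 10549: π(10549) = 1288. The PNT approximation gives 10549/ln(10549) ≈ 10549/9.26379 ≈ 1138.74. Relative error (π(x) − x/ln(x)) / π(x) ≈ 11.59%; the approximation is known to undercount slightly (Li(x) is a better estimate).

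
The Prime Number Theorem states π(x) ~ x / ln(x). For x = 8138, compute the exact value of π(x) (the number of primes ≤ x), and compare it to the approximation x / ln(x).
π(8138) = 1022;  x/ln(x) ≈ 903.79;  relative error ≈ 11.57%.

Directly count primes up to 8138: π(8138) = 1022. The PNT approximation gives 8138/ln(8138) ≈ 8138/9.00430 ≈ 903.79. Relative error (π(x) − x/ln(x)) / π(x) ≈ 11.57%; the approximation is known to undercount slightly (Li(x) is a better estimate).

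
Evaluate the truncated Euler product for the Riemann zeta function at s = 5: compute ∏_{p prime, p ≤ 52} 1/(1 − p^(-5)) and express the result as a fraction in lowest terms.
∏ = 505807800965451248053830657783332590848273750176189703324931155978491/487794643941809531294334436783738741459341109492573787399981389578240

The primes p ≤ 52 are [2, 3, 5, 7, 11, 13, 17, 19, 23, 29, 31, 37, 41, 43, 47]. For each prime, (1 − 1/p^5)^(-1) = p^5 / (p^5 − 1). The product is (1 − 1/2^5)^(-1), (1 − 1/3^5)^(-1), (1 − 1/5^5)^(-1), (1 − 1/7^5)^(-1), (1 − 1/11^5)^(-1), (1 − 1/13^5)^(-1), (1 − 1/17^5)^(-1), (1 − 1/19^5)^(-1), (1 − 1/23^5)^(-1), (1 − 1/29^5)^(-1), (1 − 1/31^5)^(-1), (1 − 1/37^5)^(-1), (1 − 1/41^5)^(-1), (1 − 1/43^5)^(-1), (1 − 1/47^5)^(-1) = ∏ p^5 / (p^5 − 1) = 505807800965451248053830657783332590848273750176189703324931155978491/487794643941809531294334436783738741459341109492573787399981389578240.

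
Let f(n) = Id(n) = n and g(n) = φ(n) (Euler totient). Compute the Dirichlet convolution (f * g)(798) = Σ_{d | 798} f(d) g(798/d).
(Id * φ)(798) = 7215

Divisors of 798: [1, 2, 3, 6, 7, 14, 19, 21, 38, 42, 57, 114, 133, 266, 399, 798]. For each d | 798:
  d = 1: Id(1) · φ(798/1) = 1 · 216 = 216
  d = 2: Id(2) · φ(798/2) = 2 · 216 = 432
  d = 3: Id(3) · φ(798/3) = 3 · 108 = 324
  d = 6: Id(6) · φ(798/6) = 6 · 108 = 648
  d = 7: Id(7) · φ(798/7) = 7 · 36 = 252
  d = 14: Id(14) · φ(798/14) = 14 · 36 = 504
  d = 19: Id(19) · φ(798/19) = 19 · 12 = 228
  d = 21: Id(21) · φ(798/21) = 21 · 18 = 378
  d = 38: Id(38) · φ(798/38) = 38 · 12 = 456
  d = 42: Id(42) · φ(798/42) = 42 · 18 = 756
  d = 57: Id(57) · φ(798/57) = 57 · 6 = 342
  d = 114: Id(114) · φ(798/114) = 114 · 6 = 684
  d = 133: Id(133) · φ(798/133) = 133 · 2 = 266
  d = 266: Id(266) · φ(798/266) = 266 · 2 = 532
  d = 399: Id(399) · φ(798/399) = 399 · 1 = 399
  d = 798: Id(798) · φ(798/798) = 798 · 1 = 798
Summing: (Id * φ)(798) = 216 + 432 + 324 + 648 + 252 + 504 + 228 + 378 + 456 + 756 + 342 + 684 + 266 + 532 + 399 + 798 = 7215.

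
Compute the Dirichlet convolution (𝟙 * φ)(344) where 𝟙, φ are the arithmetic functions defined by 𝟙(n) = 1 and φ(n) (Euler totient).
(𝟙 * φ)(344) = 344

Divisors of 344: [1, 2, 4, 8, 43, 86, 172, 344]. For each d | 344:
  d = 1: 𝟙(1) · φ(344/1) = 1 · 168 = 168
  d = 2: 𝟙(2) · φ(344/2) = 1 · 84 = 84
  d = 4: 𝟙(4) · φ(344/4) = 1 · 42 = 42
  d = 8: 𝟙(8) · φ(344/8) = 1 · 42 = 42
  d = 43: 𝟙(43) · φ(344/43) = 1 · 4 = 4
  d = 86: 𝟙(86) · φ(344/86) = 1 · 2 = 2
  d = 172: 𝟙(172) · φ(344/172) = 1 · 1 = 1
  d = 344: 𝟙(344) · φ(344/344) = 1 · 1 = 1
Summing: (𝟙 * φ)(344) = 168 + 84 + 42 + 42 + 4 + 2 + 1 + 1 = 344.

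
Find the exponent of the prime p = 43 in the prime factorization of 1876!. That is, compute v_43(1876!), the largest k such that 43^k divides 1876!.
v_43(1876!) = 44

Legendre's formula: v_p(n!) = Σ_{k ≥ 1} ⌊n / p^k⌋. For p = 43, n = 1876, the terms are:
  ⌊1876/43^1⌋ = ⌊1876/43⌋ = 43
  ⌊1876/43^2⌋ = ⌊1876/1849⌋ = 1
(the next term ⌊1876/43^3⌋ = 0, terminating the sum). Summing: v_43(1876!) = 43 + 1 = 44.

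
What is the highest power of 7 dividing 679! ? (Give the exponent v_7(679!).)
v_7(679!) = 111

Legendre's formula: v_p(n!) = Σ_{k ≥ 1} ⌊n / p^k⌋. For p = 7, n = 679, the terms are:
  ⌊679/7^1⌋ = ⌊679/7⌋ = 97
  ⌊679/7^2⌋ = ⌊679/49⌋ = 13
  ⌊679/7^3⌋ = ⌊679/343⌋ = 1
(the next term ⌊679/7^4⌋ = 0, terminating the sum). Summing: v_7(679!) = 97 + 13 + 1 = 111.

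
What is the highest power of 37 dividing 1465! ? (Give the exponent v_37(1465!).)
v_37(1465!) = 40

Legendre's formula: v_p(n!) = Σ_{k ≥ 1} ⌊n / p^k⌋. For p = 37, n = 1465, the terms are:
  ⌊1465/37^1⌋ = ⌊1465/37⌋ = 39
  ⌊1465/37^2⌋ = ⌊1465/1369⌋ = 1
(the next term ⌊1465/37^3⌋ = 0, terminating the sum). Summing: v_37(1465!) = 39 + 1 = 40.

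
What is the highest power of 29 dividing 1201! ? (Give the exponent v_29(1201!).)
v_29(1201!) = 42

Legendre's formula: v_p(n!) = Σ_{k ≥ 1} ⌊n / p^k⌋. For p = 29, n = 1201, the terms are:
  ⌊1201/29^1⌋ = ⌊1201/29⌋ = 41
  ⌊1201/29^2⌋ = ⌊1201/841⌋ = 1
(the next term ⌊1201/29^3⌋ = 0, terminating the sum). Summing: v_29(1201!) = 41 + 1 = 42.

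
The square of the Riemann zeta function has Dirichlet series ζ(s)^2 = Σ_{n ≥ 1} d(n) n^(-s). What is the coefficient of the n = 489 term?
d(489) = 4

ζ(s)^2 = (Σ 1/m^s)(Σ 1/k^s). The coefficient of 1/n^s in the product is the number of ordered pairs (m, k) with mk = n, which equals d(n). For n = 489, divisors are [1, 3, 163, 489], so d(489) = 4.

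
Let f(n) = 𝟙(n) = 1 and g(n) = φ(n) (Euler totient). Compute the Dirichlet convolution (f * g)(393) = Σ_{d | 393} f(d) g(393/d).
(𝟙 * φ)(393) = 393

Divisors of 393: [1, 3, 131, 393]. For each d | 393:
  d = 1: 𝟙(1) · φ(393/1) = 1 · 260 = 260
  d = 3: 𝟙(3) · φ(393/3) = 1 · 130 = 130
  d = 131: 𝟙(131) · φ(393/131) = 1 · 2 = 2
  d = 393: 𝟙(393) · φ(393/393) = 1 · 1 = 1
Summing: (𝟙 * φ)(393) = 260 + 130 + 2 + 1 = 393.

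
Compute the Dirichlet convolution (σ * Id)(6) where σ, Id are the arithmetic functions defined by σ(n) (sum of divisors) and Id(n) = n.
(σ * Id)(6) = 35

Divisors of 6: [1, 2, 3, 6]. For each d | 6:
  d = 1: σ(1) · Id(6/1) = 1 · 6 = 6
  d = 2: σ(2) · Id(6/2) = 3 · 3 = 9
  d = 3: σ(3) · Id(6/3) = 4 · 2 = 8
  d = 6: σ(6) · Id(6/6) = 12 · 1 = 12
Summing: (σ * Id)(6) = 6 + 9 + 8 + 12 = 35.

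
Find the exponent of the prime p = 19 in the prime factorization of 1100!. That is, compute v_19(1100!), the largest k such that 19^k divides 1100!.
v_19(1100!) = 60

Legendre's formula: v_p(n!) = Σ_{k ≥ 1} ⌊n / p^k⌋. For p = 19, n = 1100, the terms are:
  ⌊1100/19^1⌋ = ⌊1100/19⌋ = 57
  ⌊1100/19^2⌋ = ⌊1100/361⌋ = 3
(the next term ⌊1100/19^3⌋ = 0, terminating the sum). Summing: v_19(1100!) = 57 + 3 = 60.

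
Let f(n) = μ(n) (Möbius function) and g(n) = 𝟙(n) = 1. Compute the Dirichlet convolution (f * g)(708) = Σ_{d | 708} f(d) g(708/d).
(μ * 𝟙)(708) = 0

Divisors of 708: [1, 2, 3, 4, 6, 12, 59, 118, 177, 236, 354, 708]. For each d | 708:
  d = 1: μ(1) · 𝟙(708/1) = 1 · 1 = 1
  d = 2: μ(2) · 𝟙(708/2) = -1 · 1 = -1
  d = 3: μ(3) · 𝟙(708/3) = -1 · 1 = -1
  d = 4: μ(4) · 𝟙(708/4) = 0 · 1 = 0
  d = 6: μ(6) · 𝟙(708/6) = 1 · 1 = 1
  d = 12: μ(12) · 𝟙(708/12) = 0 · 1 = 0
  d = 59: μ(59) · 𝟙(708/59) = -1 · 1 = -1
  d = 118: μ(118) · 𝟙(708/118) = 1 · 1 = 1
  d = 177: μ(177) · 𝟙(708/177) = 1 · 1 = 1
  d = 236: μ(236) · 𝟙(708/236) = 0 · 1 = 0
  d = 354: μ(354) · 𝟙(708/354) = -1 · 1 = -1
  d = 708: μ(708) · 𝟙(708/708) = 0 · 1 = 0
Summing: (μ * 𝟙)(708) = 1 + -1 + -1 + 0 + 1 + 0 + -1 + 1 + 1 + 0 + -1 + 0 = 0.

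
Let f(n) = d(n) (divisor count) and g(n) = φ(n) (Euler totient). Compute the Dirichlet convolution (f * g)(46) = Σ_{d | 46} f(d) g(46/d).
(d * φ)(46) = 72

Divisors of 46: [1, 2, 23, 46]. For each d | 46:
  d = 1: d(1) · φ(46/1) = 1 · 22 = 22
  d = 2: d(2) · φ(46/2) = 2 · 22 = 44
  d = 23: d(23) · φ(46/23) = 2 · 1 = 2
  d = 46: d(46) · φ(46/46) = 4 · 1 = 4
Summing: (d * φ)(46) = 22 + 44 + 2 + 4 = 72.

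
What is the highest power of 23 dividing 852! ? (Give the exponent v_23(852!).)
v_23(852!) = 38

Legendre's formula: v_p(n!) = Σ_{k ≥ 1} ⌊n / p^k⌋. For p = 23, n = 852, the terms are:
  ⌊852/23^1⌋ = ⌊852/23⌋ = 37
  ⌊852/23^2⌋ = ⌊852/529⌋ = 1
(the next term ⌊852/23^3⌋ = 0, terminating the sum). Summing: v_23(852!) = 37 + 1 = 38.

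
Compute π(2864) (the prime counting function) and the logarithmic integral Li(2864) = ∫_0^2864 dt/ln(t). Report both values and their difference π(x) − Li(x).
π(2864) = 416;  Li(2864) ≈ 425.72;  π(x) − Li(x) ≈ -9.72.

Direct count of primes ≤ 2864 gives π(2864) = 416. Numerical evaluation of the logarithmic integral gives Li(2864) ≈ 425.72. The difference π(x) − Li(x) ≈ -9.72 is typically negative for small/moderate x (Li(x) overestimates), though Littlewood's theorem shows this sign changes infinitely often.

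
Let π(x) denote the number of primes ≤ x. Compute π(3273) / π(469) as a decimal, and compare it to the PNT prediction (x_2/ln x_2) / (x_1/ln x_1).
π(3273)/π(469) = 462/91 ≈ 5.0769;  PNT prediction ≈ 5.3034.

π(469) = 91 and π(3273) = 462, so π(3273)/π(469) ≈ 5.0769. The PNT-predicted ratio is (3273/ln(3273)) / (469/ln(469)) ≈ 5.3034. The two agree to within a few percent, as expected.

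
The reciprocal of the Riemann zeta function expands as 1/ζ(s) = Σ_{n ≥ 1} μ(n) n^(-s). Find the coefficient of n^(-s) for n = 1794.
μ(1794) = 1

Factor n = 1794 = 2 · 3 · 13 · 23. μ(n) = 0 if any exponent ≥ 2 (not squarefree); otherwise μ(n) = (−1)^{ω(n)} where ω(n) is the number of distinct prime factors. Applying: μ(1794) = 1.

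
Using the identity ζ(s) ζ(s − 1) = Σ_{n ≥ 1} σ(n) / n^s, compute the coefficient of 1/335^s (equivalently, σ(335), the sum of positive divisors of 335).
σ(335) = 408

In the product (Σ m^0/m^s)(Σ k / k^s) = Σ (Σ_{d | n} d) / n^s, the coefficient of 1/n^s is σ(n) = Σ_{d | n} d. For n = 335, divisors are [1, 5, 67, 335]; summing: σ(335) = 408.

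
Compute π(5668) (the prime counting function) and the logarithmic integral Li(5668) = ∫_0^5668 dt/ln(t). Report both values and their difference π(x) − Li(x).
π(5668) = 746;  Li(5668) ≈ 762.13;  π(x) − Li(x) ≈ -16.13.

Direct count of primes ≤ 5668 gives π(5668) = 746. Numerical evaluation of the logarithmic integral gives Li(5668) ≈ 762.13. The difference π(x) − Li(x) ≈ -16.13 is typically negative for small/moderate x (Li(x) overestimates), though Littlewood's theorem shows this sign changes infinitely often.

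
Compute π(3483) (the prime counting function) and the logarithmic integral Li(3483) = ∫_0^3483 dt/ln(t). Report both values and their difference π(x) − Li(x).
π(3483) = 487;  Li(3483) ≈ 502.52;  π(x) − Li(x) ≈ -15.52.

Direct count of primes ≤ 3483 gives π(3483) = 487. Numerical evaluation of the logarithmic integral gives Li(3483) ≈ 502.52. The difference π(x) − Li(x) ≈ -15.52 is typically negative for small/moderate x (Li(x) overestimates), though Littlewood's theorem shows this sign changes infinitely often.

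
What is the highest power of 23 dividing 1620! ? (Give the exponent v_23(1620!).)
v_23(1620!) = 73

Legendre's formula: v_p(n!) = Σ_{k ≥ 1} ⌊n / p^k⌋. For p = 23, n = 1620, the terms are:
  ⌊1620/23^1⌋ = ⌊1620/23⌋ = 70
  ⌊1620/23^2⌋ = ⌊1620/529⌋ = 3
(the next term ⌊1620/23^3⌋ = 0, terminating the sum). Summing: v_23(1620!) = 70 + 3 = 73.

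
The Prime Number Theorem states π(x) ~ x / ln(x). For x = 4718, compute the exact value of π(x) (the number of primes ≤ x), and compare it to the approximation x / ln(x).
π(4718) = 635;  x/ln(x) ≈ 557.74;  relative error ≈ 12.17%.

Directly count primes up to 4718: π(4718) = 635. The PNT approximation gives 4718/ln(4718) ≈ 4718/8.45914 ≈ 557.74. Relative error (π(x) − x/ln(x)) / π(x) ≈ 12.17%; the approximation is known to undercount slightly (Li(x) is a better estimate).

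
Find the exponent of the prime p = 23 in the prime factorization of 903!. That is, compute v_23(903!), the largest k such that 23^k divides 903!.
v_23(903!) = 40

Legendre's formula: v_p(n!) = Σ_{k ≥ 1} ⌊n / p^k⌋. For p = 23, n = 903, the terms are:
  ⌊903/23^1⌋ = ⌊903/23⌋ = 39
  ⌊903/23^2⌋ = ⌊903/529⌋ = 1
(the next term ⌊903/23^3⌋ = 0, terminating the sum). Summing: v_23(903!) = 39 + 1 = 40.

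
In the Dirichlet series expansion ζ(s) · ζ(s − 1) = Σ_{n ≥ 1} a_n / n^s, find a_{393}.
σ(393) = 528

In the product (Σ m^0/m^s)(Σ k / k^s) = Σ (Σ_{d | n} d) / n^s, the coefficient of 1/n^s is σ(n) = Σ_{d | n} d. For n = 393, divisors are [1, 3, 131, 393]; summing: σ(393) = 528.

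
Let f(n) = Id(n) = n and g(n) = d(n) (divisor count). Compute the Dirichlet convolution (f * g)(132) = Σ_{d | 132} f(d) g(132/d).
(Id * d)(132) = 715

Divisors of 132: [1, 2, 3, 4, 6, 11, 12, 22, 33, 44, 66, 132]. For each d | 132:
  d = 1: Id(1) · d(132/1) = 1 · 12 = 12
  d = 2: Id(2) · d(132/2) = 2 · 8 = 16
  d = 3: Id(3) · d(132/3) = 3 · 6 = 18
  d = 4: Id(4) · d(132/4) = 4 · 4 = 16
  d = 6: Id(6) · d(132/6) = 6 · 4 = 24
  d = 11: Id(11) · d(132/11) = 11 · 6 = 66
  d = 12: Id(12) · d(132/12) = 12 · 2 = 24
  d = 22: Id(22) · d(132/22) = 22 · 4 = 88
  d = 33: Id(33) · d(132/33) = 33 · 3 = 99
  d = 44: Id(44) · d(132/44) = 44 · 2 = 88
  d = 66: Id(66) · d(132/66) = 66 · 2 = 132
  d = 132: Id(132) · d(132/132) = 132 · 1 = 132
Summing: (Id * d)(132) = 12 + 16 + 18 + 16 + 24 + 66 + 24 + 88 + 99 + 88 + 132 + 132 = 715.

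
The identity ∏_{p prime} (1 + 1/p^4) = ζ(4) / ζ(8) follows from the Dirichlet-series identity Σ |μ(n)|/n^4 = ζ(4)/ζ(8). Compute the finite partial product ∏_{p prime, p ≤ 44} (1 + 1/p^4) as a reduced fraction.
∏ = 9797980044774469102330603903164632306176249714317508104704/9089648120265456627180951239843248289566061362769110535625

The primes p ≤ 44 are [2, 3, 5, 7, 11, 13, 17, 19, 23, 29, 31, 37, 41, 43]. For each, (1 + 1/p^4) = (p^4 + 1)/p^4. Multiplying these fractions over p ∈ [2, 3, 5, 7, 11, 13, 17, 19, 23, 29, 31, 37, 41, 43] gives 9797980044774469102330603903164632306176249714317508104704/9089648120265456627180951239843248289566061362769110535625. (In the limit P → ∞ this tends to ζ(4)/ζ(8).)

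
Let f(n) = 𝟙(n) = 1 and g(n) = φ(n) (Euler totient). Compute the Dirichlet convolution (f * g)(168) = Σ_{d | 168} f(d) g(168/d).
(𝟙 * φ)(168) = 168

Divisors of 168: [1, 2, 3, 4, 6, 7, 8, 12, 14, 21, 24, 28, 42, 56, 84, 168]. For each d | 168:
  d = 1: 𝟙(1) · φ(168/1) = 1 · 48 = 48
  d = 2: 𝟙(2) · φ(168/2) = 1 · 24 = 24
  d = 3: 𝟙(3) · φ(168/3) = 1 · 24 = 24
  d = 4: 𝟙(4) · φ(168/4) = 1 · 12 = 12
  d = 6: 𝟙(6) · φ(168/6) = 1 · 12 = 12
  d = 7: 𝟙(7) · φ(168/7) = 1 · 8 = 8
  d = 8: 𝟙(8) · φ(168/8) = 1 · 12 = 12
  d = 12: 𝟙(12) · φ(168/12) = 1 · 6 = 6
  d = 14: 𝟙(14) · φ(168/14) = 1 · 4 = 4
  d = 21: 𝟙(21) · φ(168/21) = 1 · 4 = 4
  d = 24: 𝟙(24) · φ(168/24) = 1 · 6 = 6
  d = 28: 𝟙(28) · φ(168/28) = 1 · 2 = 2
  d = 42: 𝟙(42) · φ(168/42) = 1 · 2 = 2
  d = 56: 𝟙(56) · φ(168/56) = 1 · 2 = 2
  d = 84: 𝟙(84) · φ(168/84) = 1 · 1 = 1
  d = 168: 𝟙(168) · φ(168/168) = 1 · 1 = 1
Summing: (𝟙 * φ)(168) = 48 + 24 + 24 + 12 + 12 + 8 + 12 + 6 + 4 + 4 + 6 + 2 + 2 + 2 + 1 + 1 = 168.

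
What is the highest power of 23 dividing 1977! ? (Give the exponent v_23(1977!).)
v_23(1977!) = 88

Legendre's formula: v_p(n!) = Σ_{k ≥ 1} ⌊n / p^k⌋. For p = 23, n = 1977, the terms are:
  ⌊1977/23^1⌋ = ⌊1977/23⌋ = 85
  ⌊1977/23^2⌋ = ⌊1977/529⌋ = 3
(the next term ⌊1977/23^3⌋ = 0, terminating the sum). Summing: v_23(1977!) = 85 + 3 = 88.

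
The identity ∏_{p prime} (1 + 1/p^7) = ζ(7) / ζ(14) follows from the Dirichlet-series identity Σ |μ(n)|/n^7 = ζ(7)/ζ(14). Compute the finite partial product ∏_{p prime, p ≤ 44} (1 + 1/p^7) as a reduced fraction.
∏ = 520809220089538061022644224225580227698833285987386472597926245148089867161153104280287356125184/516528479137134655019209847872578550121603875954111837055841148542846145248143400719531810009375

The primes p ≤ 44 are [2, 3, 5, 7, 11, 13, 17, 19, 23, 29, 31, 37, 41, 43]. For each, (1 + 1/p^7) = (p^7 + 1)/p^7. Multiplying these fractions over p ∈ [2, 3, 5, 7, 11, 13, 17, 19, 23, 29, 31, 37, 41, 43] gives 520809220089538061022644224225580227698833285987386472597926245148089867161153104280287356125184/516528479137134655019209847872578550121603875954111837055841148542846145248143400719531810009375. (In the limit P → ∞ this tends to ζ(7)/ζ(14).)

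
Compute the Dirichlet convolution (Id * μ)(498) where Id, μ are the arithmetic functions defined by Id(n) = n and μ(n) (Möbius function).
(Id * μ)(498) = 164

Divisors of 498: [1, 2, 3, 6, 83, 166, 249, 498]. For each d | 498:
  d = 1: Id(1) · μ(498/1) = 1 · -1 = -1
  d = 2: Id(2) · μ(498/2) = 2 · 1 = 2
  d = 3: Id(3) · μ(498/3) = 3 · 1 = 3
  d = 6: Id(6) · μ(498/6) = 6 · -1 = -6
  d = 83: Id(83) · μ(498/83) = 83 · 1 = 83
  d = 166: Id(166) · μ(498/166) = 166 · -1 = -166
  d = 249: Id(249) · μ(498/249) = 249 · -1 = -249
  d = 498: Id(498) · μ(498/498) = 498 · 1 = 498
Summing: (Id * μ)(498) = -1 + 2 + 3 + -6 + 83 + -166 + -249 + 498 = 164.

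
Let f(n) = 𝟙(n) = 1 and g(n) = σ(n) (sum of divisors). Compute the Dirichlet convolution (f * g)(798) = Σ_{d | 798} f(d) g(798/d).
(𝟙 * σ)(798) = 3780

Divisors of 798: [1, 2, 3, 6, 7, 14, 19, 21, 38, 42, 57, 114, 133, 266, 399, 798]. For each d | 798:
  d = 1: 𝟙(1) · σ(798/1) = 1 · 1920 = 1920
  d = 2: 𝟙(2) · σ(798/2) = 1 · 640 = 640
  d = 3: 𝟙(3) · σ(798/3) = 1 · 480 = 480
  d = 6: 𝟙(6) · σ(798/6) = 1 · 160 = 160
  d = 7: 𝟙(7) · σ(798/7) = 1 · 240 = 240
  d = 14: 𝟙(14) · σ(798/14) = 1 · 80 = 80
  d = 19: 𝟙(19) · σ(798/19) = 1 · 96 = 96
  d = 21: 𝟙(21) · σ(798/21) = 1 · 60 = 60
  d = 38: 𝟙(38) · σ(798/38) = 1 · 32 = 32
  d = 42: 𝟙(42) · σ(798/42) = 1 · 20 = 20
  d = 57: 𝟙(57) · σ(798/57) = 1 · 24 = 24
  d = 114: 𝟙(114) · σ(798/114) = 1 · 8 = 8
  d = 133: 𝟙(133) · σ(798/133) = 1 · 12 = 12
  d = 266: 𝟙(266) · σ(798/266) = 1 · 4 = 4
  d = 399: 𝟙(399) · σ(798/399) = 1 · 3 = 3
  d = 798: 𝟙(798) · σ(798/798) = 1 · 1 = 1
Summing: (𝟙 * σ)(798) = 1920 + 640 + 480 + 160 + 240 + 80 + 96 + 60 + 32 + 20 + 24 + 8 + 12 + 4 + 3 + 1 = 3780.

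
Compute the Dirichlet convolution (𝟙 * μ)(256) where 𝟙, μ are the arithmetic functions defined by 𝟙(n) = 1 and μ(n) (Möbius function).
(𝟙 * μ)(256) = 0

Divisors of 256: [1, 2, 4, 8, 16, 32, 64, 128, 256]. For each d | 256:
  d = 1: 𝟙(1) · μ(256/1) = 1 · 0 = 0
  d = 2: 𝟙(2) · μ(256/2) = 1 · 0 = 0
  d = 4: 𝟙(4) · μ(256/4) = 1 · 0 = 0
  d = 8: 𝟙(8) · μ(256/8) = 1 · 0 = 0
  d = 16: 𝟙(16) · μ(256/16) = 1 · 0 = 0
  d = 32: 𝟙(32) · μ(256/32) = 1 · 0 = 0
  d = 64: 𝟙(64) · μ(256/64) = 1 · 0 = 0
  d = 128: 𝟙(128) · μ(256/128) = 1 · -1 = -1
  d = 256: 𝟙(256) · μ(256/256) = 1 · 1 = 1
Summing: (𝟙 * μ)(256) = 0 + 0 + 0 + 0 + 0 + 0 + 0 + -1 + 1 = 0.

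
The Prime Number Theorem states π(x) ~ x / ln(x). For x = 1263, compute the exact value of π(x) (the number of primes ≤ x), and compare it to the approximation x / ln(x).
π(1263) = 205;  x/ln(x) ≈ 176.86;  relative error ≈ 13.73%.

Directly count primes up to 1263: π(1263) = 205. The PNT approximation gives 1263/ln(1263) ≈ 1263/7.14125 ≈ 176.86. Relative error (π(x) − x/ln(x)) / π(x) ≈ 13.73%; the approximation is known to undercount slightly (Li(x) is a better estimate).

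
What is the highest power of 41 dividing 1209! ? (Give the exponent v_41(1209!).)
v_41(1209!) = 29

Legendre's formula: v_p(n!) = Σ_{k ≥ 1} ⌊n / p^k⌋. For p = 41, n = 1209, the terms are:
  ⌊1209/41^1⌋ = ⌊1209/41⌋ = 29
(the next term ⌊1209/41^2⌋ = 0, terminating the sum). Summing: v_41(1209!) = 29 = 29.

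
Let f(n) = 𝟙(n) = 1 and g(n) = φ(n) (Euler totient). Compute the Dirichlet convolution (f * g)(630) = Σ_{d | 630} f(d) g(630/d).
(𝟙 * φ)(630) = 630

Divisors of 630: [1, 2, 3, 5, 6, 7, 9, 10, 14, 15, 18, 21, 30, 35, 42, 45, 63, 70, 90, 105, 126, 210, 315, 630]. For each d | 630:
  d = 1: 𝟙(1) · φ(630/1) = 1 · 144 = 144
  d = 2: 𝟙(2) · φ(630/2) = 1 · 144 = 144
  d = 3: 𝟙(3) · φ(630/3) = 1 · 48 = 48
  d = 5: 𝟙(5) · φ(630/5) = 1 · 36 = 36
  d = 6: 𝟙(6) · φ(630/6) = 1 · 48 = 48
  d = 7: 𝟙(7) · φ(630/7) = 1 · 24 = 24
  d = 9: 𝟙(9) · φ(630/9) = 1 · 24 = 24
  d = 10: 𝟙(10) · φ(630/10) = 1 · 36 = 36
  d = 14: 𝟙(14) · φ(630/14) = 1 · 24 = 24
  d = 15: 𝟙(15) · φ(630/15) = 1 · 12 = 12
  d = 18: 𝟙(18) · φ(630/18) = 1 · 24 = 24
  d = 21: 𝟙(21) · φ(630/21) = 1 · 8 = 8
  d = 30: 𝟙(30) · φ(630/30) = 1 · 12 = 12
  d = 35: 𝟙(35) · φ(630/35) = 1 · 6 = 6
  d = 42: 𝟙(42) · φ(630/42) = 1 · 8 = 8
  d = 45: 𝟙(45) · φ(630/45) = 1 · 6 = 6
  d = 63: 𝟙(63) · φ(630/63) = 1 · 4 = 4
  d = 70: 𝟙(70) · φ(630/70) = 1 · 6 = 6
  d = 90: 𝟙(90) · φ(630/90) = 1 · 6 = 6
  d = 105: 𝟙(105) · φ(630/105) = 1 · 2 = 2
  d = 126: 𝟙(126) · φ(630/126) = 1 · 4 = 4
  d = 210: 𝟙(210) · φ(630/210) = 1 · 2 = 2
  d = 315: 𝟙(315) · φ(630/315) = 1 · 1 = 1
  d = 630: 𝟙(630) · φ(630/630) = 1 · 1 = 1
Summing: (𝟙 * φ)(630) = 144 + 144 + 48 + 36 + 48 + 24 + 24 + 36 + 24 + 12 + 24 + 8 + 12 + 6 + 8 + 6 + 4 + 6 + 6 + 2 + 4 + 2 + 1 + 1 = 630.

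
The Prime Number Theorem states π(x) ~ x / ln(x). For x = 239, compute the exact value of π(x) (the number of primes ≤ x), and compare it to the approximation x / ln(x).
π(239) = 52;  x/ln(x) ≈ 43.64;  relative error ≈ 16.07%.

Directly count primes up to 239: π(239) = 52. The PNT approximation gives 239/ln(239) ≈ 239/5.47646 ≈ 43.64. Relative error (π(x) − x/ln(x)) / π(x) ≈ 16.07%; the approximation is known to undercount slightly (Li(x) is a better estimate).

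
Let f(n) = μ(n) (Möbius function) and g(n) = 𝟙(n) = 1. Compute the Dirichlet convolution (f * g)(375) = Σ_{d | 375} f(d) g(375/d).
(μ * 𝟙)(375) = 0

Divisors of 375: [1, 3, 5, 15, 25, 75, 125, 375]. For each d | 375:
  d = 1: μ(1) · 𝟙(375/1) = 1 · 1 = 1
  d = 3: μ(3) · 𝟙(375/3) = -1 · 1 = -1
  d = 5: μ(5) · 𝟙(375/5) = -1 · 1 = -1
  d = 15: μ(15) · 𝟙(375/15) = 1 · 1 = 1
  d = 25: μ(25) · 𝟙(375/25) = 0 · 1 = 0
  d = 75: μ(75) · 𝟙(375/75) = 0 · 1 = 0
  d = 125: μ(125) · 𝟙(375/125) = 0 · 1 = 0
  d = 375: μ(375) · 𝟙(375/375) = 0 · 1 = 0
Summing: (μ * 𝟙)(375) = 1 + -1 + -1 + 1 + 0 + 0 + 0 + 0 = 0.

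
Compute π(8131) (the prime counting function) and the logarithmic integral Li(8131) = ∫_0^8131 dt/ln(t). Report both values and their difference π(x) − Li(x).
π(8131) = 1022;  Li(8131) ≈ 1040.98;  π(x) − Li(x) ≈ -18.98.

Direct count of primes ≤ 8131 gives π(8131) = 1022. Numerical evaluation of the logarithmic integral gives Li(8131) ≈ 1040.98. The difference π(x) − Li(x) ≈ -18.98 is typically negative for small/moderate x (Li(x) overestimates), though Littlewood's theorem shows this sign changes infinitely often.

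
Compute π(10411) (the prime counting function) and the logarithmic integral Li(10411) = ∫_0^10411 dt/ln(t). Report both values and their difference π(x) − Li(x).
π(10411) = 1274;  Li(10411) ≈ 1290.66;  π(x) − Li(x) ≈ -16.66.

Direct count of primes ≤ 10411 gives π(10411) = 1274. Numerical evaluation of the logarithmic integral gives Li(10411) ≈ 1290.66. The difference π(x) − Li(x) ≈ -16.66 is typically negative for small/moderate x (Li(x) overestimates), though Littlewood's theorem shows this sign changes infinitely often.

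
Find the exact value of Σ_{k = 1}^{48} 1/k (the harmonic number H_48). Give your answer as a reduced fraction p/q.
H_48 = 282000222059796592919/63245806209101973600

Direct summation: H_48 = 1 + 1/2 + ... + 1/48. The least common denominator is lcm(1, ..., 48) = 442720643463713815200; over this denominator the numerator is 442720643463713815200 + 221360321731856907600 + 147573547821237938400 + 110680160865928453800 + 88544128692742763040 + 73786773910618969200 + 63245806209101973600 + 55340080432964226900 + 49191182607079312800 + 44272064346371381520 + 40247331223973983200 + 36893386955309484600 + 34055434112593370400 + 31622903104550986800 + 29514709564247587680 + 27670040216482113450 + 26042390791983165600 + 24595591303539656400 + 23301086498090200800 + 22136032173185690760 + 21081935403033991200 + 20123665611986991600 + 19248723628857122400 + 18446693477654742300 + 17708825738548552608 + 17027717056296685200 + 16397060869026437600 + 15811451552275493400 + 15266229084955648800 + 14757354782123793840 + 14281311079474639200 + 13835020108241056725 + 13415777074657994400 + 13021195395991582800 + 12649161241820394720 + 12297795651769828200 + 11965422796316589600 + 11650543249045100400 + 11351811370864456800 + 11068016086592845380 + 10798064474724727200 + 10540967701516995600 + 10295828917760786400 + 10061832805993495800 + 9838236521415862560 + 9624361814428561200 + 9419588158802421600 + 9223346738827371150 = 1974001554418576150433, so H_48 = 1974001554418576150433/442720643463713815200; reducing by gcd(1974001554418576150433, 442720643463713815200) = 7 gives 282000222059796592919/63245806209101973600 ≈ 4.45880. (The PNT-adjacent estimate ln(48) + γ ≈ 4.44842 matches within O(1/n).)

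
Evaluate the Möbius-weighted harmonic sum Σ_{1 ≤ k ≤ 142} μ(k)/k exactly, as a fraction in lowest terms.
Σ μ(k)/k = -1280195109320241807184891051690223115540059217279828/1669107775099865011251538855274990009561055775533405515

Values of μ(k) for 1 ≤ k ≤ 142: μ(1) = 1, μ(2) = -1, μ(3) = -1, μ(5) = -1, μ(6) = 1, μ(7) = -1, μ(10) = 1, μ(11) = -1, μ(13) = -1, μ(14) = 1, μ(15) = 1, μ(17) = -1, μ(19) = -1, μ(21) = 1, μ(22) = 1, μ(23) = -1, μ(26) = 1, μ(29) = -1, μ(30) = -1, μ(31) = -1, μ(33) = 1, μ(34) = 1, μ(35) = 1, μ(37) = -1, μ(38) = 1, μ(39) = 1, μ(41) = -1, μ(42) = -1, μ(43) = -1, μ(46) = 1, μ(47) = -1, μ(51) = 1, μ(53) = -1, μ(55) = 1, μ(57) = 1, μ(58) = 1, μ(59) = -1, μ(61) = -1, μ(62) = 1, μ(65) = 1, μ(66) = -1, μ(67) = -1, μ(69) = 1, μ(70) = -1, μ(71) = -1, μ(73) = -1, μ(74) = 1, μ(77) = 1, μ(78) = -1, μ(79) = -1, μ(82) = 1, μ(83) = -1, μ(85) = 1, μ(86) = 1, μ(87) = 1, μ(89) = -1, μ(91) = 1, μ(93) = 1, μ(94) = 1, μ(95) = 1, μ(97) = -1, μ(101) = -1, μ(102) = -1, μ(103) = -1, μ(105) = -1, μ(106) = 1, μ(107) = -1, μ(109) = -1, μ(110) = -1, μ(111) = 1, μ(113) = -1, μ(114) = -1, μ(115) = 1, μ(118) = 1, μ(119) = 1, μ(122) = 1, μ(123) = 1, μ(127) = -1, μ(129) = 1, μ(130) = -1, μ(131) = -1, μ(133) = 1, μ(134) = 1, μ(137) = -1, μ(138) = -1, μ(139) = -1, μ(141) = 1, μ(142) = 1, with μ = 0 on non-squarefree integers. Summing μ(k)/k for k where μ(k) ≠ 0 gives -1280195109320241807184891051690223115540059217279828/1669107775099865011251538855274990009561055775533405515 ≈ -0.0008. (PNT ⟺ this sum → 0 as n → ∞.)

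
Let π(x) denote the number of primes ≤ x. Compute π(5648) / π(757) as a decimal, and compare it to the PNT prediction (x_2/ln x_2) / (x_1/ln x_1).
π(5648)/π(757) = 742/134 ≈ 5.5373;  PNT prediction ≈ 5.7254.

π(757) = 134 and π(5648) = 742, so π(5648)/π(757) ≈ 5.5373. The PNT-predicted ratio is (5648/ln(5648)) / (757/ln(757)) ≈ 5.7254. The two agree to within a few percent, as expected.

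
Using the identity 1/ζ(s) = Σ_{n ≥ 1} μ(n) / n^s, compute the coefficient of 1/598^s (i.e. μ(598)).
μ(598) = -1

Factor n = 598 = 2 · 13 · 23. μ(n) = 0 if any exponent ≥ 2 (not squarefree); otherwise μ(n) = (−1)^{ω(n)} where ω(n) is the number of distinct prime factors. Applying: μ(598) = -1.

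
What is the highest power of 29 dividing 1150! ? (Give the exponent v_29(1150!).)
v_29(1150!) = 40

Legendre's formula: v_p(n!) = Σ_{k ≥ 1} ⌊n / p^k⌋. For p = 29, n = 1150, the terms are:
  ⌊1150/29^1⌋ = ⌊1150/29⌋ = 39
  ⌊1150/29^2⌋ = ⌊1150/841⌋ = 1
(the next term ⌊1150/29^3⌋ = 0, terminating the sum). Summing: v_29(1150!) = 39 + 1 = 40.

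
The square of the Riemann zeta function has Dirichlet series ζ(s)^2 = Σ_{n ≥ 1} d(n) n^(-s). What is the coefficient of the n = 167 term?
d(167) = 2

ζ(s)^2 = (Σ 1/m^s)(Σ 1/k^s). The coefficient of 1/n^s in the product is the number of ordered pairs (m, k) with mk = n, which equals d(n). For n = 167, divisors are [1, 167], so d(167) = 2.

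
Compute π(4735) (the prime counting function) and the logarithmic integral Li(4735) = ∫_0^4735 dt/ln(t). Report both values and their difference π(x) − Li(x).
π(4735) = 639;  Li(4735) ≈ 653.07;  π(x) − Li(x) ≈ -14.07.

Direct count of primes ≤ 4735 gives π(4735) = 639. Numerical evaluation of the logarithmic integral gives Li(4735) ≈ 653.07. The difference π(x) − Li(x) ≈ -14.07 is typically negative for small/moderate x (Li(x) overestimates), though Littlewood's theorem shows this sign changes infinitely often.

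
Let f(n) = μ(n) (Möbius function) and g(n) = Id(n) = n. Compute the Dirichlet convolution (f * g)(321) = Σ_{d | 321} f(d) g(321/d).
(μ * Id)(321) = 212

Divisors of 321: [1, 3, 107, 321]. For each d | 321:
  d = 1: μ(1) · Id(321/1) = 1 · 321 = 321
  d = 3: μ(3) · Id(321/3) = -1 · 107 = -107
  d = 107: μ(107) · Id(321/107) = -1 · 3 = -3
  d = 321: μ(321) · Id(321/321) = 1 · 1 = 1
Summing: (μ * Id)(321) = 321 + -107 + -3 + 1 = 212.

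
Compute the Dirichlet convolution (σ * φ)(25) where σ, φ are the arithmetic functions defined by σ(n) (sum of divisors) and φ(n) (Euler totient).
(σ * φ)(25) = 75

Divisors of 25: [1, 5, 25]. For each d | 25:
  d = 1: σ(1) · φ(25/1) = 1 · 20 = 20
  d = 5: σ(5) · φ(25/5) = 6 · 4 = 24
  d = 25: σ(25) · φ(25/25) = 31 · 1 = 31
Summing: (σ * φ)(25) = 20 + 24 + 31 = 75.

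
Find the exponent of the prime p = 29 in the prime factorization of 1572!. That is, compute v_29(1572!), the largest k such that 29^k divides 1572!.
v_29(1572!) = 55

Legendre's formula: v_p(n!) = Σ_{k ≥ 1} ⌊n / p^k⌋. For p = 29, n = 1572, the terms are:
  ⌊1572/29^1⌋ = ⌊1572/29⌋ = 54
  ⌊1572/29^2⌋ = ⌊1572/841⌋ = 1
(the next term ⌊1572/29^3⌋ = 0, terminating the sum). Summing: v_29(1572!) = 54 + 1 = 55.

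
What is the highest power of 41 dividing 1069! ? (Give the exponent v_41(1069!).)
v_41(1069!) = 26

Legendre's formula: v_p(n!) = Σ_{k ≥ 1} ⌊n / p^k⌋. For p = 41, n = 1069, the terms are:
  ⌊1069/41^1⌋ = ⌊1069/41⌋ = 26
(the next term ⌊1069/41^2⌋ = 0, terminating the sum). Summing: v_41(1069!) = 26 = 26.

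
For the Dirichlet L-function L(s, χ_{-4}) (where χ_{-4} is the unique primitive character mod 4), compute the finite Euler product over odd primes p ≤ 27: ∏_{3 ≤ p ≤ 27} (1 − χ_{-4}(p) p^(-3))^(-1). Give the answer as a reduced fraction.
∏ = 177358697820836675/183046656872153088

The odd primes p ≤ 27 are [3, 5, 7, 11, 13, 17, 19, 23]. For each, χ(p) = 1 if p ≡ 1 mod 4, χ(p) = −1 if p ≡ 3 mod 4. Taking (1 − χ(p)/p^3)^(-1) = p^3/(p^3 − χ(p)): (1 − (-1)/3^3)^(-1) · (1 − (1)/5^3)^(-1) · (1 − (-1)/7^3)^(-1) · (1 − (-1)/11^3)^(-1) · (1 − (1)/13^3)^(-1) · (1 − (1)/17^3)^(-1) · (1 − (-1)/19^3)^(-1) · (1 − (-1)/23^3)^(-1) = 177358697820836675/183046656872153088.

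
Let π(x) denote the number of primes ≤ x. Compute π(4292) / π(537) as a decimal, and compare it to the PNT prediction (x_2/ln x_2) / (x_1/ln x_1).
π(4292)/π(537) = 589/99 ≈ 5.9495;  PNT prediction ≈ 6.0065.

π(537) = 99 and π(4292) = 589, so π(4292)/π(537) ≈ 5.9495. The PNT-predicted ratio is (4292/ln(4292)) / (537/ln(537)) ≈ 6.0065. The two agree to within a few percent, as expected.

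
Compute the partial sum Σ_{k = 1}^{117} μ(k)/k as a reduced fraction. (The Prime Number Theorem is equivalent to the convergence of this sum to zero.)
Σ μ(k)/k = -11695632086357284237991577642263648122717789/451572209148822968402074375593480892761066957

Values of μ(k) for 1 ≤ k ≤ 117: μ(1) = 1, μ(2) = -1, μ(3) = -1, μ(5) = -1, μ(6) = 1, μ(7) = -1, μ(10) = 1, μ(11) = -1, μ(13) = -1, μ(14) = 1, μ(15) = 1, μ(17) = -1, μ(19) = -1, μ(21) = 1, μ(22) = 1, μ(23) = -1, μ(26) = 1, μ(29) = -1, μ(30) = -1, μ(31) = -1, μ(33) = 1, μ(34) = 1, μ(35) = 1, μ(37) = -1, μ(38) = 1, μ(39) = 1, μ(41) = -1, μ(42) = -1, μ(43) = -1, μ(46) = 1, μ(47) = -1, μ(51) = 1, μ(53) = -1, μ(55) = 1, μ(57) = 1, μ(58) = 1, μ(59) = -1, μ(61) = -1, μ(62) = 1, μ(65) = 1, μ(66) = -1, μ(67) = -1, μ(69) = 1, μ(70) = -1, μ(71) = -1, μ(73) = -1, μ(74) = 1, μ(77) = 1, μ(78) = -1, μ(79) = -1, μ(82) = 1, μ(83) = -1, μ(85) = 1, μ(86) = 1, μ(87) = 1, μ(89) = -1, μ(91) = 1, μ(93) = 1, μ(94) = 1, μ(95) = 1, μ(97) = -1, μ(101) = -1, μ(102) = -1, μ(103) = -1, μ(105) = -1, μ(106) = 1, μ(107) = -1, μ(109) = -1, μ(110) = -1, μ(111) = 1, μ(113) = -1, μ(114) = -1, μ(115) = 1, with μ = 0 on non-squarefree integers. Summing μ(k)/k for k where μ(k) ≠ 0 gives -11695632086357284237991577642263648122717789/451572209148822968402074375593480892761066957 ≈ -0.0259. (PNT ⟺ this sum → 0 as n → ∞.)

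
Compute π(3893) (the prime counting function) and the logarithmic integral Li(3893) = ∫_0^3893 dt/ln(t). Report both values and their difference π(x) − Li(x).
π(3893) = 539;  Li(3893) ≈ 552.44;  π(x) − Li(x) ≈ -13.44.

Direct count of primes ≤ 3893 gives π(3893) = 539. Numerical evaluation of the logarithmic integral gives Li(3893) ≈ 552.44. The difference π(x) − Li(x) ≈ -13.44 is typically negative for small/moderate x (Li(x) overestimates), though Littlewood's theorem shows this sign changes infinitely often.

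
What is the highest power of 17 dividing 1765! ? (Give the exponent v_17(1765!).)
v_17(1765!) = 109

Legendre's formula: v_p(n!) = Σ_{k ≥ 1} ⌊n / p^k⌋. For p = 17, n = 1765, the terms are:
  ⌊1765/17^1⌋ = ⌊1765/17⌋ = 103
  ⌊1765/17^2⌋ = ⌊1765/289⌋ = 6
(the next term ⌊1765/17^3⌋ = 0, terminating the sum). Summing: v_17(1765!) = 103 + 6 = 109.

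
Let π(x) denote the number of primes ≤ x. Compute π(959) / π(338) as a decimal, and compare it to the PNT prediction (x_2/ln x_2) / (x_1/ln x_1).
π(959)/π(338) = 162/68 ≈ 2.3824;  PNT prediction ≈ 2.4063.

π(338) = 68 and π(959) = 162, so π(959)/π(338) ≈ 2.3824. The PNT-predicted ratio is (959/ln(959)) / (338/ln(338)) ≈ 2.4063. The two agree to within a few percent, as expected.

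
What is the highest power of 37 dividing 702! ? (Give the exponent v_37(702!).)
v_37(702!) = 18

Legendre's formula: v_p(n!) = Σ_{k ≥ 1} ⌊n / p^k⌋. For p = 37, n = 702, the terms are:
  ⌊702/37^1⌋ = ⌊702/37⌋ = 18
(the next term ⌊702/37^2⌋ = 0, terminating the sum). Summing: v_37(702!) = 18 = 18.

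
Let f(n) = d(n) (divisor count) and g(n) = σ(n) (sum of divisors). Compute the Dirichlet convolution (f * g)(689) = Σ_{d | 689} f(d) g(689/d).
(d * σ)(689) = 896

Divisors of 689: [1, 13, 53, 689]. For each d | 689:
  d = 1: d(1) · σ(689/1) = 1 · 756 = 756
  d = 13: d(13) · σ(689/13) = 2 · 54 = 108
  d = 53: d(53) · σ(689/53) = 2 · 14 = 28
  d = 689: d(689) · σ(689/689) = 4 · 1 = 4
Summing: (d * σ)(689) = 756 + 108 + 28 + 4 = 896.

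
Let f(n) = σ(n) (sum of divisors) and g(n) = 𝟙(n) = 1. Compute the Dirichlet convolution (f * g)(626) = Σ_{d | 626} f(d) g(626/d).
(σ * 𝟙)(626) = 1260

Divisors of 626: [1, 2, 313, 626]. For each d | 626:
  d = 1: σ(1) · 𝟙(626/1) = 1 · 1 = 1
  d = 2: σ(2) · 𝟙(626/2) = 3 · 1 = 3
  d = 313: σ(313) · 𝟙(626/313) = 314 · 1 = 314
  d = 626: σ(626) · 𝟙(626/626) = 942 · 1 = 942
Summing: (σ * 𝟙)(626) = 1 + 3 + 314 + 942 = 1260.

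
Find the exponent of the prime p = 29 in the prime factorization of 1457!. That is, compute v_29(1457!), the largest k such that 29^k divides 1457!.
v_29(1457!) = 51

Legendre's formula: v_p(n!) = Σ_{k ≥ 1} ⌊n / p^k⌋. For p = 29, n = 1457, the terms are:
  ⌊1457/29^1⌋ = ⌊1457/29⌋ = 50
  ⌊1457/29^2⌋ = ⌊1457/841⌋ = 1
(the next term ⌊1457/29^3⌋ = 0, terminating the sum). Summing: v_29(1457!) = 50 + 1 = 51.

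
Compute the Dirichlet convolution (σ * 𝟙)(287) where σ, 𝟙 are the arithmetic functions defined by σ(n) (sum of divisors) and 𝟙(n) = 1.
(σ * 𝟙)(287) = 387

Divisors of 287: [1, 7, 41, 287]. For each d | 287:
  d = 1: σ(1) · 𝟙(287/1) = 1 · 1 = 1
  d = 7: σ(7) · 𝟙(287/7) = 8 · 1 = 8
  d = 41: σ(41) · 𝟙(287/41) = 42 · 1 = 42
  d = 287: σ(287) · 𝟙(287/287) = 336 · 1 = 336
Summing: (σ * 𝟙)(287) = 1 + 8 + 42 + 336 = 387.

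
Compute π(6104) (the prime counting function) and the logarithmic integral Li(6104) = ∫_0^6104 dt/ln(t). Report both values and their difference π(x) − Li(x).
π(6104) = 796;  Li(6104) ≈ 812.36;  π(x) − Li(x) ≈ -16.36.

Direct count of primes ≤ 6104 gives π(6104) = 796. Numerical evaluation of the logarithmic integral gives Li(6104) ≈ 812.36. The difference π(x) − Li(x) ≈ -16.36 is typically negative for small/moderate x (Li(x) overestimates), though Littlewood's theorem shows this sign changes infinitely often.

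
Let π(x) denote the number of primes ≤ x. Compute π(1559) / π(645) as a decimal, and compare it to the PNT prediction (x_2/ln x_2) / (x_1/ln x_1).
π(1559)/π(645) = 246/117 ≈ 2.1026;  PNT prediction ≈ 2.1269.

π(645) = 117 and π(1559) = 246, so π(1559)/π(645) ≈ 2.1026. The PNT-predicted ratio is (1559/ln(1559)) / (645/ln(645)) ≈ 2.1269. The two agree to within a few percent, as expected.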